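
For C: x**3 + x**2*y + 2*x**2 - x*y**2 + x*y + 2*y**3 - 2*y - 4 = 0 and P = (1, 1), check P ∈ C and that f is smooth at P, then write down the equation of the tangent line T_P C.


Tangent line at P: 9*x + 4*y - 13 = 0.

Step 1: f(1, 1) = 0, so P lies on C.
Step 2: partial derivatives
  f_x(x, y) = 3*x**2 + 2*x*y + 4*x - y**2 + y, f_y(x, y) = x**2 - 2*x*y + x + 6*y**2 - 2.
  f_x(P) = 9, f_y(P) = 4 (gradient nonzero, so P is smooth).
Step 3: tangent line at P: 9·(x − 1) + 4·(y − 1) = 0.
Expanding: 9*x + 4*y - 13 = 0.


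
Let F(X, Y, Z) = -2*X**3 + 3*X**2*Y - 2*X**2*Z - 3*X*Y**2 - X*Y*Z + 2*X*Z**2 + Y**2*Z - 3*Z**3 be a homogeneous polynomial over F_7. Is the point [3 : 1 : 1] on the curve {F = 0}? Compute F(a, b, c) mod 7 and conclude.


F(3,1,1) ≡ 3 (mod 7); P is NOT on the curve.

Evaluate F(3, 1, 1) term-by-term (mod 7).
  -2*X**3 ↦ -2·27·1·1 = -54
  3*X**2*Y ↦ 3·9·1·1 = 27
  -2*X**2*Z ↦ -2·9·1·1 = -18
  -3*X*Y**2 ↦ -3·3·1·1 = -9
  -X*Y*Z ↦ -1·3·1·1 = -3
  2*X*Z**2 ↦ 2·3·1·1 = 6
  Y**2*Z ↦ 1·1·1·1 = 1
  -3*Z**3 ↦ -3·1·1·1 = -3
Sum: F(3, 1, 1) = (-54) + (27) + (-18) + (-9) + (-3) + (6) + (1) + (-3) = -53.
Reducing mod 7: -53 ≡ 3 (mod 7).
Since F(a, b, c) ≡ 3 ≠ 0 (mod 7), P does NOT lie on the curve.


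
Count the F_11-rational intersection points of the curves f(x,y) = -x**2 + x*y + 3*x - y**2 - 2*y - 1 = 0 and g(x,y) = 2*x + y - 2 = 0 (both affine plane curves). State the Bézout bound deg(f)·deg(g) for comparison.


Common zeros: {(5, 3), (10, 4)}; count = 2; Bézout bound = 2.

deg(f) = 2, deg(g) = 1, so Bézout bound = 2.
Scan x ∈ F_11. For each x, list the y ∈ F_11 with f(x, y) ≡ 0 and those with g(x, y) ≡ 0 (mod 11); the common zeros in that column are the intersection.
  x = 0: f ≡ 0 at y ∈ {10}; g ≡ 0 at y ∈ {2}; common: ∅.
  x = 1: f ≡ 0 at y ∈ {3, 7}; g ≡ 0 at y ∈ {0}; common: ∅.
  x = 2: f ≡ 0 at y ∈ {1, 10}; g ≡ 0 at y ∈ {9}; common: ∅.
  x = 3: f ≡ 0 at y ∈ ∅; g ≡ 0 at y ∈ {7}; common: ∅.
  x = 4: f ≡ 0 at y ∈ ∅; g ≡ 0 at y ∈ {5}; common: ∅.
  x = 5: f ≡ 0 at y ∈ {0, 3}; g ≡ 0 at y ∈ {3}; common: {3}.
  x = 6: f ≡ 0 at y ∈ ∅; g ≡ 0 at y ∈ {1}; common: ∅.
  x = 7: f ≡ 0 at y ∈ ∅; g ≡ 0 at y ∈ {10}; common: ∅.
  x = 8: f ≡ 0 at y ∈ {2, 4}; g ≡ 0 at y ∈ {8}; common: ∅.
  x = 9: f ≡ 0 at y ∈ {0, 7}; g ≡ 0 at y ∈ {6}; common: ∅.
  x = 10: f ≡ 0 at y ∈ {4}; g ≡ 0 at y ∈ {4}; common: {4}.
Collecting: common zeros = {(5, 3), (10, 4)}, so the count is 2.
Comparison with the Bézout bound: 2 ≤ 2 = deg(f)·deg(g), as expected for curves with no common component (the bound is attained).


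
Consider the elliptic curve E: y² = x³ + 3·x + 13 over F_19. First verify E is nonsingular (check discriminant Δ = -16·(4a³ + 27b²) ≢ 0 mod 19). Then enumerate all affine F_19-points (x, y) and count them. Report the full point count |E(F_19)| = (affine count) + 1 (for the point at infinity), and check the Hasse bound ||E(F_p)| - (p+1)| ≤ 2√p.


Affine points = {(1, 6), (1, 13), (3, 7), (3, 12), (5, 1), (5, 18), (6, 0), (7, 4), (7, 15), (8, 6), (8, 13), (9, 3), (9, 16), (10, 6), (10, 13), (11, 3), (11, 16), (13, 8), (13, 11), (14, 5), (14, 14), (18, 3), (18, 16)}; affine count = 23; |E(F_19)| = 24.

Discriminant check: Δ ∝ 4a³ + 27b² = 4·3³ + 27·13² = 4·27 + 27·169 ≡ 16 (mod 19). Nonzero ⇒ E is nonsingular.
For each x ∈ F_19, compute rhs = x³ + 3·x + 13 mod 19, then count y ∈ F_19 with y² ≡ rhs.
  x = 0: rhs = 13, matching y values: none (0 points).
  x = 1: rhs = 17, matching y values: 6, 13 (2 points).
  x = 2: rhs = 8, matching y values: none (0 points).
  x = 3: rhs = 11, matching y values: 7, 12 (2 points).
  x = 4: rhs = 13, matching y values: none (0 points).
  x = 5: rhs = 1, matching y values: 1, 18 (2 points).
  x = 6: rhs = 0, matching y values: 0 (1 points).
  x = 7: rhs = 16, matching y values: 4, 15 (2 points).
  x = 8: rhs = 17, matching y values: 6, 13 (2 points).
  x = 9: rhs = 9, matching y values: 3, 16 (2 points).
  x = 10: rhs = 17, matching y values: 6, 13 (2 points).
  x = 11: rhs = 9, matching y values: 3, 16 (2 points).
  x = 12: rhs = 10, matching y values: none (0 points).
  x = 13: rhs = 7, matching y values: 8, 11 (2 points).
  x = 14: rhs = 6, matching y values: 5, 14 (2 points).
  x = 15: rhs = 13, matching y values: none (0 points).
  x = 16: rhs = 15, matching y values: none (0 points).
  x = 17: rhs = 18, matching y values: none (0 points).
  x = 18: rhs = 9, matching y values: 3, 16 (2 points).
Total affine count: 23.
Full point count |E(F_19)| = 23 + 1 = 24.
Hasse bound: |24 − (19+1)| = |4| = 4 ≤ 2√19 ≈ 8.7178 ✓.


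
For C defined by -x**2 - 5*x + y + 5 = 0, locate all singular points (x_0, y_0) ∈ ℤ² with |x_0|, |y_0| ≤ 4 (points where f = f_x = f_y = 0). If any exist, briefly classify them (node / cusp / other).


No singular points in the scanned grid; C is smooth there.

Compute partial derivatives:
  f_x = -2*x - 5.
  f_y = 1.
f_y = 1 is a nonzero constant, so f_y never vanishes: no point (x, y) can satisfy f = f_x = f_y = 0. In particular no (x, y) ∈ {−4, ..., 4}² is singular; the curve is smooth.


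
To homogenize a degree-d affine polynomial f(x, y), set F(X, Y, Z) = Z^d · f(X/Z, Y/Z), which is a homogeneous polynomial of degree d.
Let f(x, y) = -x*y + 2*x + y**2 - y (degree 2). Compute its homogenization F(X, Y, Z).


F(X, Y, Z) = -X*Y + 2*X*Z + Y**2 - Y*Z

deg(f) = 2.
Substitute x = X/Z, y = Y/Z into f, then multiply by Z^2.
  monomial -1·x^1·y^1 ↦ -1·X^1·Y^1·Z^0.
  monomial 2·x^1·y^0 ↦ 2·X^1·Y^0·Z^1.
  monomial 1·x^0·y^2 ↦ 1·X^0·Y^2·Z^0.
  monomial -1·x^0·y^1 ↦ -1·X^0·Y^1·Z^1.
Collecting: F(X, Y, Z) = -X*Y + 2*X*Z + Y**2 - Y*Z.


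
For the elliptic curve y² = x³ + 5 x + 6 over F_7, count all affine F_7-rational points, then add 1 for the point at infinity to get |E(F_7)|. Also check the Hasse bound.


Affine points = {(5, 3), (5, 4), (6, 0)}; affine count = 3; |E(F_7)| = 4.

Discriminant check: Δ ∝ 4a³ + 27b² = 4·5³ + 27·6² = 4·125 + 27·36 ≡ 2 (mod 7). Nonzero ⇒ E is nonsingular.
For each x ∈ F_7, compute rhs = x³ + 5·x + 6 mod 7, then count y ∈ F_7 with y² ≡ rhs.
  x = 0: rhs = 6, matching y values: none (0 points).
  x = 1: rhs = 5, matching y values: none (0 points).
  x = 2: rhs = 3, matching y values: none (0 points).
  x = 3: rhs = 6, matching y values: none (0 points).
  x = 4: rhs = 6, matching y values: none (0 points).
  x = 5: rhs = 2, matching y values: 3, 4 (2 points).
  x = 6: rhs = 0, matching y values: 0 (1 points).
Total affine count: 3.
Full point count |E(F_7)| = 3 + 1 = 4.
Hasse bound: |4 − (7+1)| = |-4| = 4 ≤ 2√7 ≈ 5.2915 ✓.


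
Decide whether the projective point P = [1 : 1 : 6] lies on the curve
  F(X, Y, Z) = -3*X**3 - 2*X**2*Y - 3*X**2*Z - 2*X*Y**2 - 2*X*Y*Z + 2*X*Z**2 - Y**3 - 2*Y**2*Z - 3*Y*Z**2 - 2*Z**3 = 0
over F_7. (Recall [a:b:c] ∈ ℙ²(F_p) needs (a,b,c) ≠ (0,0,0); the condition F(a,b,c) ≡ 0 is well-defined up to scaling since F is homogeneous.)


F(1,1,6) ≡ 0 (mod 7); P is on the curve.

Evaluate F(1, 1, 6) term-by-term (mod 7).
  -3*X**3 ↦ -3·1·1·1 = -3
  -2*X**2*Y ↦ -2·1·1·1 = -2
  -3*X**2*Z ↦ -3·1·1·6 = -18
  -2*X*Y**2 ↦ -2·1·1·1 = -2
  -2*X*Y*Z ↦ -2·1·1·6 = -12
  2*X*Z**2 ↦ 2·1·1·36 = 72
  -Y**3 ↦ -1·1·1·1 = -1
  -2*Y**2*Z ↦ -2·1·1·6 = -12
  -3*Y*Z**2 ↦ -3·1·1·36 = -108
  -2*Z**3 ↦ -2·1·1·216 = -432
Sum: F(1, 1, 6) = (-3) + (-2) + (-18) + (-2) + (-12) + (72) + (-1) + (-12) + (-108) + (-432) = -518.
Reducing mod 7: -518 ≡ 0 (mod 7).
Since F(a, b, c) ≡ 0 (mod 7), P lies on the curve.


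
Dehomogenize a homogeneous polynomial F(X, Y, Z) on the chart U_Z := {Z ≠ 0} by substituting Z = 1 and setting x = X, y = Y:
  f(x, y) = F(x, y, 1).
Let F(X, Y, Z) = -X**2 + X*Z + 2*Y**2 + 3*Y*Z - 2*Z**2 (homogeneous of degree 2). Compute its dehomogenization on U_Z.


f(x, y) = -x**2 + x + 2*y**2 + 3*y - 2

On U_Z we set Z = 1. Each monomial c·X^i·Y^j·Z^k in F becomes c·x^i·y^j·1^k = c·x^i·y^j.
Substituting Z = 1: F(X, Y, 1) = -x**2 + x + 2*y**2 + 3*y - 2.
Note: deg(f) ≤ deg(F) = 2; strict inequality happens when F is divisible by Z (lost terms).


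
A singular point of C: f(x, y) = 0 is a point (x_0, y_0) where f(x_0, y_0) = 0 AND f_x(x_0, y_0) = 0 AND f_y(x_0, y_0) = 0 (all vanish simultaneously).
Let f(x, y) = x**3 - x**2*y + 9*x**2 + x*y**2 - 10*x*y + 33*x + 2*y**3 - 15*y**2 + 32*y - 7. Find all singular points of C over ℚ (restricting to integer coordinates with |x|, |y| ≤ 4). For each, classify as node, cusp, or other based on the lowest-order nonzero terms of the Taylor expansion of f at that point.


Singular points: {(-2, 3)}; classification: cusp.

Compute partial derivatives:
  f_x = 3*x**2 - 2*x*y + 18*x + y**2 - 10*y + 33.
  f_y = -x**2 + 2*x*y - 10*x + 6*y**2 - 30*y + 32.
Scan x_0 ∈ {−4, ..., 4}. For each x_0, f_y(x_0, y) is a polynomial in y; find its integer roots y ∈ {−4, ..., 4}, then test f_x and f at those candidates.
  x = -4: f_y(-4, y) = 6*y**2 - 38*y + 56; vanishes at y ∈ {4}. (-4, 4): f_x = 17 ≠ 0.
  x = -3: f_y(-3, y) = 6*y**2 - 36*y + 53; no integer root y with |y| ≤ 4.
  x = -2: f_y(-2, y) = 6*y**2 - 34*y + 48; vanishes at y ∈ {3}. (-2, 3): f_x = 0, f = 0 — SINGULAR.
  x = -1: f_y(-1, y) = 6*y**2 - 32*y + 41; no integer root y with |y| ≤ 4.
  x = 0: f_y(0, y) = 6*y**2 - 30*y + 32; no integer root y with |y| ≤ 4.
  x = 1: f_y(1, y) = 6*y**2 - 28*y + 21; no integer root y with |y| ≤ 4.
  x = 2: f_y(2, y) = 6*y**2 - 26*y + 8; vanishes at y ∈ {4}. (2, 4): f_x = 41 ≠ 0.
  x = 3: f_y(3, y) = 6*y**2 - 24*y - 7; no integer root y with |y| ≤ 4.
  x = 4: f_y(4, y) = 6*y**2 - 22*y - 24; no integer root y with |y| ≤ 4.
Only singular point on the grid: (-2, 3).
Classify: substitute x = -2 + u, y = 3 + v and expand: f = u**3 - u**2*v + u*v**2 + 2*v**3 + v**2.
No constant or linear terms (consistent with a singular point). Quadratic part: v**2. Cubic part: u**3 - u**2*v + u*v**2 + 2*v**3.
The quadratic part v**2 is a perfect square, so there is a single (double) tangent line v = 0, i.e. y = 3. Restricting the cubic part to that line (v = 0) leaves u**3 ≠ 0, so f is not divisible by v and the branch is v² ≈ -u**3 to lowest order — this is a cusp.
Classification: cusp.


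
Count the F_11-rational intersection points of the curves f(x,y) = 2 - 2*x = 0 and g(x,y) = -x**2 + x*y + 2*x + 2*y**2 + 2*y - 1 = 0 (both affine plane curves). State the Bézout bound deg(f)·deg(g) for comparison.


Common zeros: {(1, 0), (1, 4)}; count = 2; Bézout bound = 2.

deg(f) = 1, deg(g) = 2, so Bézout bound = 2.
Scan x ∈ F_11. For each x, list the y ∈ F_11 with f(x, y) ≡ 0 and those with g(x, y) ≡ 0 (mod 11); the common zeros in that column are the intersection.
  x = 0: f ≡ 0 at y ∈ ∅; g ≡ 0 at y ∈ {2, 8}; common: ∅.
  x = 1: f ≡ 0 at y ∈ {0, 1, 2, 3, 4, 5, 6, 7, 8, 9, 10}; g ≡ 0 at y ∈ {0, 4}; common: {0, 4}.
  x = 2: f ≡ 0 at y ∈ ∅; g ≡ 0 at y ∈ ∅; common: ∅.
  x = 3: f ≡ 0 at y ∈ ∅; g ≡ 0 at y ∈ ∅; common: ∅.
  x = 4: f ≡ 0 at y ∈ ∅; g ≡ 0 at y ∈ {2, 6}; common: ∅.
  x = 5: f ≡ 0 at y ∈ ∅; g ≡ 0 at y ∈ {4, 9}; common: ∅.
  x = 6: f ≡ 0 at y ∈ ∅; g ≡ 0 at y ∈ {9}; common: ∅.
  x = 7: f ≡ 0 at y ∈ ∅; g ≡ 0 at y ∈ ∅; common: ∅.
  x = 8: f ≡ 0 at y ∈ ∅; g ≡ 0 at y ∈ ∅; common: ∅.
  x = 9: f ≡ 0 at y ∈ ∅; g ≡ 0 at y ∈ ∅; common: ∅.
  x = 10: f ≡ 0 at y ∈ ∅; g ≡ 0 at y ∈ {8}; common: ∅.
Collecting: common zeros = {(1, 0), (1, 4)}, so the count is 2.
Comparison with the Bézout bound: 2 ≤ 2 = deg(f)·deg(g), as expected for curves with no common component (the bound is attained).


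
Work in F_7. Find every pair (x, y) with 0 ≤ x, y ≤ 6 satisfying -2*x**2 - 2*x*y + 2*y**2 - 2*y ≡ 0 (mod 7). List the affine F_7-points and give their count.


Affine F_7-points: {(0, 0), (0, 1), (1, 4), (1, 5), (2, 4), (2, 6), (6, 1), (6, 6)}; count = 8.

For each of the 49 pairs (x, y) ∈ F_7², evaluate f(x, y) mod 7. Record the zeros.
  x = 0: [0↦0, 1↦0, 2↦4, 3↦5, 4↦3, 5↦5, 6↦4]  zeros at y ∈ {0, 1}
  x = 1: [0↦5, 1↦3, 2↦5, 3↦4, 4↦0, 5↦0, 6↦4]  zeros at y ∈ {4, 5}
  x = 2: [0↦6, 1↦2, 2↦2, 3↦6, 4↦0, 5↦5, 6↦0]  zeros at y ∈ {4, 6}
  x = 3: [0↦3, 1↦4, 2↦2, 3↦4, 4↦3, 5↦6, 6↦6]  zeros at y ∈ ∅
  x = 4: [0↦3, 1↦2, 2↦5, 3↦5, 4↦2, 5↦3, 6↦1]  zeros at y ∈ ∅
  x = 5: [0↦6, 1↦3, 2↦4, 3↦2, 4↦4, 5↦3, 6↦6]  zeros at y ∈ ∅
  x = 6: [0↦5, 1↦0, 2↦6, 3↦2, 4↦2, 5↦6, 6↦0]  zeros at y ∈ {1, 6}
Collecting zeros: affine points = {(0, 0), (0, 1), (1, 4), (1, 5), (2, 4), (2, 6), (6, 1), (6, 6)}.
Total count |C(F_7)_aff| = 8.


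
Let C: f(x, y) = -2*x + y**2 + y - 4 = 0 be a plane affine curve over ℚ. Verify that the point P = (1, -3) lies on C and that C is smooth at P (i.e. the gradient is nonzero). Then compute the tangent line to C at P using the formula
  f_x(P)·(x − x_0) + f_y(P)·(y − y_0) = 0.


Tangent line at P: -2*x - 5*y - 13 = 0.

Step 1: f(1, -3) = 0, so P lies on C.
Step 2: partial derivatives
  f_x(x, y) = -2, f_y(x, y) = 2*y + 1.
  f_x(P) = -2, f_y(P) = -5 (gradient nonzero, so P is smooth).
Step 3: tangent line at P: -2·(x − 1) + -5·(y − -3) = 0.
Expanding: -2*x - 5*y - 13 = 0.


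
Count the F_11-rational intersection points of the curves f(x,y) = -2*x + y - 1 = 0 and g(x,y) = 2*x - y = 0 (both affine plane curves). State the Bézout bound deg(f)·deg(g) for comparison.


Common zeros: ∅; count = 0; Bézout bound = 1.

deg(f) = 1, deg(g) = 1, so Bézout bound = 1.
Scan x ∈ F_11. For each x, list the y ∈ F_11 with f(x, y) ≡ 0 and those with g(x, y) ≡ 0 (mod 11); the common zeros in that column are the intersection.
  x = 0: f ≡ 0 at y ∈ {1}; g ≡ 0 at y ∈ {0}; common: ∅.
  x = 1: f ≡ 0 at y ∈ {3}; g ≡ 0 at y ∈ {2}; common: ∅.
  x = 2: f ≡ 0 at y ∈ {5}; g ≡ 0 at y ∈ {4}; common: ∅.
  x = 3: f ≡ 0 at y ∈ {7}; g ≡ 0 at y ∈ {6}; common: ∅.
  x = 4: f ≡ 0 at y ∈ {9}; g ≡ 0 at y ∈ {8}; common: ∅.
  x = 5: f ≡ 0 at y ∈ {0}; g ≡ 0 at y ∈ {10}; common: ∅.
  x = 6: f ≡ 0 at y ∈ {2}; g ≡ 0 at y ∈ {1}; common: ∅.
  x = 7: f ≡ 0 at y ∈ {4}; g ≡ 0 at y ∈ {3}; common: ∅.
  x = 8: f ≡ 0 at y ∈ {6}; g ≡ 0 at y ∈ {5}; common: ∅.
  x = 9: f ≡ 0 at y ∈ {8}; g ≡ 0 at y ∈ {7}; common: ∅.
  x = 10: f ≡ 0 at y ∈ {10}; g ≡ 0 at y ∈ {9}; common: ∅.
Collecting: common zeros = ∅, so the count is 0.
Comparison with the Bézout bound: 0 ≤ 1 = deg(f)·deg(g), as expected for curves with no common component (the affine F_11-count falls short of the bound because intersections may lie at infinity, over extension fields, or carry multiplicity).


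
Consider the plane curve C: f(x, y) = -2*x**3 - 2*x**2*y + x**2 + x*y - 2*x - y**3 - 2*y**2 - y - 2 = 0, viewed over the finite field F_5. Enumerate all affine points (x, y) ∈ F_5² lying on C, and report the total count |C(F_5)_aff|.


Affine F_5-points: {(0, 2), (0, 3), (1, 0), (1, 1), (1, 2)}; count = 5.

For each of the 25 pairs (x, y) ∈ F_5², evaluate f(x, y) mod 5. Record the zeros.
  x = 0: [0↦3, 1↦4, 2↦0, 3↦0, 4↦3]  zeros at y ∈ {2, 3}
  x = 1: [0↦0, 1↦0, 2↦0, 3↦4, 4↦1]  zeros at y ∈ {0, 1, 2}
  x = 2: [0↦2, 1↦2, 2↦2, 3↦1, 4↦3]  zeros at y ∈ ∅
  x = 3: [0↦2, 1↦3, 2↦4, 3↦4, 4↦2]  zeros at y ∈ ∅
  x = 4: [0↦3, 1↦1, 2↦4, 3↦1, 4↦1]  zeros at y ∈ ∅
Collecting zeros: affine points = {(0, 2), (0, 3), (1, 0), (1, 1), (1, 2)}.
Total count |C(F_5)_aff| = 5.


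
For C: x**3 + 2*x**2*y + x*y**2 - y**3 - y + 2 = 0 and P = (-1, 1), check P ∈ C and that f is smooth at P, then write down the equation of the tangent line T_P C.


Tangent line at P: 4 - 4*y = 0.

Step 1: f(-1, 1) = 0, so P lies on C.
Step 2: partial derivatives
  f_x(x, y) = 3*x**2 + 4*x*y + y**2, f_y(x, y) = 2*x**2 + 2*x*y - 3*y**2 - 1.
  f_x(P) = 0, f_y(P) = -4 (gradient nonzero, so P is smooth).
Step 3: tangent line at P: 0·(x − -1) + -4·(y − 1) = 0.
Expanding: 4 - 4*y = 0.


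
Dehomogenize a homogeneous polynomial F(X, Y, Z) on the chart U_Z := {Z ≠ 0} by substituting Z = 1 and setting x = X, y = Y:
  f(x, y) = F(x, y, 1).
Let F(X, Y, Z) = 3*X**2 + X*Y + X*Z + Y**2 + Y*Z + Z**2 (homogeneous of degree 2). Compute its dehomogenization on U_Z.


f(x, y) = 3*x**2 + x*y + x + y**2 + y + 1

On U_Z we set Z = 1. Each monomial c·X^i·Y^j·Z^k in F becomes c·x^i·y^j·1^k = c·x^i·y^j.
Substituting Z = 1: F(X, Y, 1) = 3*x**2 + x*y + x + y**2 + y + 1.
Note: deg(f) ≤ deg(F) = 2; strict inequality happens when F is divisible by Z (lost terms).


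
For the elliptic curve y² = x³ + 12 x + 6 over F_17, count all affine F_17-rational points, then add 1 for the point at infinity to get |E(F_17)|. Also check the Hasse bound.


Affine points = {(1, 6), (1, 11), (2, 2), (2, 15), (3, 1), (3, 16), (4, 4), (4, 13), (5, 2), (5, 15), (7, 5), (7, 12), (8, 6), (8, 11), (10, 2), (10, 15), (12, 5), (12, 12), (13, 8), (13, 9), (15, 5), (15, 12)}; affine count = 22; |E(F_17)| = 23.

Discriminant check: Δ ∝ 4a³ + 27b² = 4·12³ + 27·6² = 4·1728 + 27·36 ≡ 13 (mod 17). Nonzero ⇒ E is nonsingular.
For each x ∈ F_17, compute rhs = x³ + 12·x + 6 mod 17, then count y ∈ F_17 with y² ≡ rhs.
  x = 0: rhs = 6, matching y values: none (0 points).
  x = 1: rhs = 2, matching y values: 6, 11 (2 points).
  x = 2: rhs = 4, matching y values: 2, 15 (2 points).
  x = 3: rhs = 1, matching y values: 1, 16 (2 points).
  x = 4: rhs = 16, matching y values: 4, 13 (2 points).
  x = 5: rhs = 4, matching y values: 2, 15 (2 points).
  x = 6: rhs = 5, matching y values: none (0 points).
  x = 7: rhs = 8, matching y values: 5, 12 (2 points).
  x = 8: rhs = 2, matching y values: 6, 11 (2 points).
  x = 9: rhs = 10, matching y values: none (0 points).
  x = 10: rhs = 4, matching y values: 2, 15 (2 points).
  x = 11: rhs = 7, matching y values: none (0 points).
  x = 12: rhs = 8, matching y values: 5, 12 (2 points).
  x = 13: rhs = 13, matching y values: 8, 9 (2 points).
  x = 14: rhs = 11, matching y values: none (0 points).
  x = 15: rhs = 8, matching y values: 5, 12 (2 points).
  x = 16: rhs = 10, matching y values: none (0 points).
Total affine count: 22.
Full point count |E(F_17)| = 22 + 1 = 23.
Hasse bound: |23 − (17+1)| = |5| = 5 ≤ 2√17 ≈ 8.2462 ✓.


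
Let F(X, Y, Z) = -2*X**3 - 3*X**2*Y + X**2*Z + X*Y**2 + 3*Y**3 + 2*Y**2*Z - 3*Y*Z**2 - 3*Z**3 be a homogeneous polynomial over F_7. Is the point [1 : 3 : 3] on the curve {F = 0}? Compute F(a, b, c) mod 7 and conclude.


F(1,3,3) ≡ 2 (mod 7); P is NOT on the curve.

Evaluate F(1, 3, 3) term-by-term (mod 7).
  -2*X**3 ↦ -2·1·1·1 = -2
  -3*X**2*Y ↦ -3·1·3·1 = -9
  X**2*Z ↦ 1·1·1·3 = 3
  X*Y**2 ↦ 1·1·9·1 = 9
  3*Y**3 ↦ 3·1·27·1 = 81
  2*Y**2*Z ↦ 2·1·9·3 = 54
  -3*Y*Z**2 ↦ -3·1·3·9 = -81
  -3*Z**3 ↦ -3·1·1·27 = -81
Sum: F(1, 3, 3) = (-2) + (-9) + (3) + (9) + (81) + (54) + (-81) + (-81) = -26.
Reducing mod 7: -26 ≡ 2 (mod 7).
Since F(a, b, c) ≡ 2 ≠ 0 (mod 7), P does NOT lie on the curve.


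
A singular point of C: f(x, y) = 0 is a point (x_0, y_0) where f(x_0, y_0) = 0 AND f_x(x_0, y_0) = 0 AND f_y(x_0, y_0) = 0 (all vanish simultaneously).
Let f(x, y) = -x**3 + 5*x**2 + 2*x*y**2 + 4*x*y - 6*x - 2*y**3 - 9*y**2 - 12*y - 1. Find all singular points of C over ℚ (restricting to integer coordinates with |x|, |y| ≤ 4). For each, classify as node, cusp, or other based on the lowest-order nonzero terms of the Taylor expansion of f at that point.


Singular points: {(2, -1)}; classification: node.

Compute partial derivatives:
  f_x = -3*x**2 + 10*x + 2*y**2 + 4*y - 6.
  f_y = 4*x*y + 4*x - 6*y**2 - 18*y - 12.
Scan x_0 ∈ {−4, ..., 4}. For each x_0, f_y(x_0, y) is a polynomial in y; find its integer roots y ∈ {−4, ..., 4}, then test f_x and f at those candidates.
  x = -4: f_y(-4, y) = -6*y**2 - 34*y - 28; vanishes at y ∈ {-1}. (-4, -1): f_x = -96 ≠ 0.
  x = -3: f_y(-3, y) = -6*y**2 - 30*y - 24; vanishes at y ∈ {-4, -1}. (-3, -4): f_x = -47 ≠ 0; (-3, -1): f_x = -65 ≠ 0.
  x = -2: f_y(-2, y) = -6*y**2 - 26*y - 20; vanishes at y ∈ {-1}. (-2, -1): f_x = -40 ≠ 0.
  x = -1: f_y(-1, y) = -6*y**2 - 22*y - 16; vanishes at y ∈ {-1}. (-1, -1): f_x = -21 ≠ 0.
  x = 0: f_y(0, y) = -6*y**2 - 18*y - 12; vanishes at y ∈ {-2, -1}. (0, -2): f_x = -6 ≠ 0; (0, -1): f_x = -8 ≠ 0.
  x = 1: f_y(1, y) = -6*y**2 - 14*y - 8; vanishes at y ∈ {-1}. (1, -1): f_x = -1 ≠ 0.
  x = 2: f_y(2, y) = -6*y**2 - 10*y - 4; vanishes at y ∈ {-1}. (2, -1): f_x = 0, f = 0 — SINGULAR.
  x = 3: f_y(3, y) = -6*y**2 - 6*y; vanishes at y ∈ {-1, 0}. (3, -1): f_x = -5 ≠ 0; (3, 0): f_x = -3 ≠ 0.
  x = 4: f_y(4, y) = -6*y**2 - 2*y + 4; vanishes at y ∈ {-1}. (4, -1): f_x = -16 ≠ 0.
Only singular point on the grid: (2, -1).
Classify: substitute x = 2 + u, y = -1 + v and expand: f = -u**3 - u**2 + 2*u*v**2 - 2*v**3 + v**2.
No constant or linear terms (consistent with a singular point). Quadratic part: -u**2 + v**2. Cubic part: -u**3 + 2*u*v**2 - 2*v**3.
The quadratic part v**2 - u**2 = (v − u)(v + u) splits into two distinct linear factors, so there are two distinct tangent lines y − -1 = ±(x − 2) — this is a node (ordinary double point).
Classification: node.


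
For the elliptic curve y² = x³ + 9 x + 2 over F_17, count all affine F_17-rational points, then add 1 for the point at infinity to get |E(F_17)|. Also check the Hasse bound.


Affine points = {(0, 6), (0, 11), (4, 0), (5, 6), (5, 11), (6, 0), (7, 0), (8, 5), (8, 12), (9, 8), (9, 9), (10, 2), (10, 15), (11, 2), (11, 15), (12, 6), (12, 11), (13, 2), (13, 15), (14, 4), (14, 13), (16, 3), (16, 14)}; affine count = 23; |E(F_17)| = 24.

Discriminant check: Δ ∝ 4a³ + 27b² = 4·9³ + 27·2² = 4·729 + 27·4 ≡ 15 (mod 17). Nonzero ⇒ E is nonsingular.
For each x ∈ F_17, compute rhs = x³ + 9·x + 2 mod 17, then count y ∈ F_17 with y² ≡ rhs.
  x = 0: rhs = 2, matching y values: 6, 11 (2 points).
  x = 1: rhs = 12, matching y values: none (0 points).
  x = 2: rhs = 11, matching y values: none (0 points).
  x = 3: rhs = 5, matching y values: none (0 points).
  x = 4: rhs = 0, matching y values: 0 (1 points).
  x = 5: rhs = 2, matching y values: 6, 11 (2 points).
  x = 6: rhs = 0, matching y values: 0 (1 points).
  x = 7: rhs = 0, matching y values: 0 (1 points).
  x = 8: rhs = 8, matching y values: 5, 12 (2 points).
  x = 9: rhs = 13, matching y values: 8, 9 (2 points).
  x = 10: rhs = 4, matching y values: 2, 15 (2 points).
  x = 11: rhs = 4, matching y values: 2, 15 (2 points).
  x = 12: rhs = 2, matching y values: 6, 11 (2 points).
  x = 13: rhs = 4, matching y values: 2, 15 (2 points).
  x = 14: rhs = 16, matching y values: 4, 13 (2 points).
  x = 15: rhs = 10, matching y values: none (0 points).
  x = 16: rhs = 9, matching y values: 3, 14 (2 points).
Total affine count: 23.
Full point count |E(F_17)| = 23 + 1 = 24.
Hasse bound: |24 − (17+1)| = |6| = 6 ≤ 2√17 ≈ 8.2462 ✓.


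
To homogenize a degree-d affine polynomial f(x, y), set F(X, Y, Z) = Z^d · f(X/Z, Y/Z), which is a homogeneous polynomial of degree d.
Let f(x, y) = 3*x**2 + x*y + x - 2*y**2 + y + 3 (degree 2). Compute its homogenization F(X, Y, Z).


F(X, Y, Z) = 3*X**2 + X*Y + X*Z - 2*Y**2 + Y*Z + 3*Z**2

deg(f) = 2.
Substitute x = X/Z, y = Y/Z into f, then multiply by Z^2.
  monomial 3·x^2·y^0 ↦ 3·X^2·Y^0·Z^0.
  monomial 1·x^1·y^1 ↦ 1·X^1·Y^1·Z^0.
  monomial 1·x^1·y^0 ↦ 1·X^1·Y^0·Z^1.
  monomial -2·x^0·y^2 ↦ -2·X^0·Y^2·Z^0.
  monomial 1·x^0·y^1 ↦ 1·X^0·Y^1·Z^1.
  monomial 3·x^0·y^0 ↦ 3·X^0·Y^0·Z^2.
Collecting: F(X, Y, Z) = 3*X**2 + X*Y + X*Z - 2*Y**2 + Y*Z + 3*Z**2.


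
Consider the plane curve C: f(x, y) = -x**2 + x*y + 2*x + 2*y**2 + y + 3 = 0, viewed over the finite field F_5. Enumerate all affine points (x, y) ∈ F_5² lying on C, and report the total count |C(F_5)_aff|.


Affine F_5-points: {(2, 3), (3, 0), (3, 3), (4, 0)}; count = 4.

For each of the 25 pairs (x, y) ∈ F_5², evaluate f(x, y) mod 5. Record the zeros.
  x = 0: [0↦3, 1↦1, 2↦3, 3↦4, 4↦4]  zeros at y ∈ ∅
  x = 1: [0↦4, 1↦3, 2↦1, 3↦3, 4↦4]  zeros at y ∈ ∅
  x = 2: [0↦3, 1↦3, 2↦2, 3↦0, 4↦2]  zeros at y ∈ {3}
  x = 3: [0↦0, 1↦1, 2↦1, 3↦0, 4↦3]  zeros at y ∈ {0, 3}
  x = 4: [0↦0, 1↦2, 2↦3, 3↦3, 4↦2]  zeros at y ∈ {0}
Collecting zeros: affine points = {(2, 3), (3, 0), (3, 3), (4, 0)}.
Total count |C(F_5)_aff| = 4.


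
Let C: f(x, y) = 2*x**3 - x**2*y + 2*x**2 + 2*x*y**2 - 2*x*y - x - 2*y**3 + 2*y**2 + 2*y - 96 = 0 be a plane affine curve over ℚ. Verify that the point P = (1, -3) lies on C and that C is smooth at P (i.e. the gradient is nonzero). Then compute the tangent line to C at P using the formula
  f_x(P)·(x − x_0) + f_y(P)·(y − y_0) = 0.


Tangent line at P: 39*x - 79*y - 276 = 0.

Step 1: f(1, -3) = 0, so P lies on C.
Step 2: partial derivatives
  f_x(x, y) = 6*x**2 - 2*x*y + 4*x + 2*y**2 - 2*y - 1, f_y(x, y) = -x**2 + 4*x*y - 2*x - 6*y**2 + 4*y + 2.
  f_x(P) = 39, f_y(P) = -79 (gradient nonzero, so P is smooth).
Step 3: tangent line at P: 39·(x − 1) + -79·(y − -3) = 0.
Expanding: 39*x - 79*y - 276 = 0.


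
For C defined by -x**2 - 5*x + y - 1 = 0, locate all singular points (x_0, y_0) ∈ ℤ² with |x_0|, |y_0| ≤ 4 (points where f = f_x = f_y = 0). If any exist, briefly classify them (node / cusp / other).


No singular points in the scanned grid; C is smooth there.

Compute partial derivatives:
  f_x = -2*x - 5.
  f_y = 1.
f_y = 1 is a nonzero constant, so f_y never vanishes: no point (x, y) can satisfy f = f_x = f_y = 0. In particular no (x, y) ∈ {−4, ..., 4}² is singular; the curve is smooth.


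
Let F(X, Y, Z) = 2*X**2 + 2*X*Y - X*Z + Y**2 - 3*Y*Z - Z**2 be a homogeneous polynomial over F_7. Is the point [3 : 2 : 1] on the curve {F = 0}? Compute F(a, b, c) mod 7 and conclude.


F(3,2,1) ≡ 3 (mod 7); P is NOT on the curve.

Evaluate F(3, 2, 1) term-by-term (mod 7).
  2*X**2 ↦ 2·9·1·1 = 18
  2*X*Y ↦ 2·3·2·1 = 12
  -X*Z ↦ -1·3·1·1 = -3
  Y**2 ↦ 1·1·4·1 = 4
  -3*Y*Z ↦ -3·1·2·1 = -6
  -Z**2 ↦ -1·1·1·1 = -1
Sum: F(3, 2, 1) = (18) + (12) + (-3) + (4) + (-6) + (-1) = 24.
Reducing mod 7: 24 ≡ 3 (mod 7).
Since F(a, b, c) ≡ 3 ≠ 0 (mod 7), P does NOT lie on the curve.


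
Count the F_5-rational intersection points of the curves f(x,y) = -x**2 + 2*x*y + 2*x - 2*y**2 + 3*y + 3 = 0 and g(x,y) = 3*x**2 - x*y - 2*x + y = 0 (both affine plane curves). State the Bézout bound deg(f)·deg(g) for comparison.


Common zeros: {(4, 0)}; count = 1; Bézout bound = 4.

deg(f) = 2, deg(g) = 2, so Bézout bound = 4.
Scan x ∈ F_5. For each x, list the y ∈ F_5 with f(x, y) ≡ 0 and those with g(x, y) ≡ 0 (mod 5); the common zeros in that column are the intersection.
  x = 0: f ≡ 0 at y ∈ ∅; g ≡ 0 at y ∈ {0}; common: ∅.
  x = 1: f ≡ 0 at y ∈ ∅; g ≡ 0 at y ∈ ∅; common: ∅.
  x = 2: f ≡ 0 at y ∈ ∅; g ≡ 0 at y ∈ {3}; common: ∅.
  x = 3: f ≡ 0 at y ∈ {0, 2}; g ≡ 0 at y ∈ {3}; common: ∅.
  x = 4: f ≡ 0 at y ∈ {0, 3}; g ≡ 0 at y ∈ {0}; common: {0}.
Collecting: common zeros = {(4, 0)}, so the count is 1.
Comparison with the Bézout bound: 1 ≤ 4 = deg(f)·deg(g), as expected for curves with no common component (the affine F_5-count falls short of the bound because intersections may lie at infinity, over extension fields, or carry multiplicity).


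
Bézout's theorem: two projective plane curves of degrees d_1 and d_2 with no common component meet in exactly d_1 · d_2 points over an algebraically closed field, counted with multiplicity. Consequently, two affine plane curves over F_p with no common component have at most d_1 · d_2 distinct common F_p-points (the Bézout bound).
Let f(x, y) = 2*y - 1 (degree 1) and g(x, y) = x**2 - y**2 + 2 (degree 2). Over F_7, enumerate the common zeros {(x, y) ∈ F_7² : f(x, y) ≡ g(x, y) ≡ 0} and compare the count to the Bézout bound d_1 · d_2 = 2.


Common zeros: {(0, 4)}; count = 1; Bézout bound = 2.

deg(f) = 1, deg(g) = 2, so Bézout bound = 2.
Scan x ∈ F_7. For each x, list the y ∈ F_7 with f(x, y) ≡ 0 and those with g(x, y) ≡ 0 (mod 7); the common zeros in that column are the intersection.
  x = 0: f ≡ 0 at y ∈ {4}; g ≡ 0 at y ∈ {3, 4}; common: {4}.
  x = 1: f ≡ 0 at y ∈ {4}; g ≡ 0 at y ∈ ∅; common: ∅.
  x = 2: f ≡ 0 at y ∈ {4}; g ≡ 0 at y ∈ ∅; common: ∅.
  x = 3: f ≡ 0 at y ∈ {4}; g ≡ 0 at y ∈ {2, 5}; common: ∅.
  x = 4: f ≡ 0 at y ∈ {4}; g ≡ 0 at y ∈ {2, 5}; common: ∅.
  x = 5: f ≡ 0 at y ∈ {4}; g ≡ 0 at y ∈ ∅; common: ∅.
  x = 6: f ≡ 0 at y ∈ {4}; g ≡ 0 at y ∈ ∅; common: ∅.
Collecting: common zeros = {(0, 4)}, so the count is 1.
Comparison with the Bézout bound: 1 ≤ 2 = deg(f)·deg(g), as expected for curves with no common component (the affine F_7-count falls short of the bound because intersections may lie at infinity, over extension fields, or carry multiplicity).


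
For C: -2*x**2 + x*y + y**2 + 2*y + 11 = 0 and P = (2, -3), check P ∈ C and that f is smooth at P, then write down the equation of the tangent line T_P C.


Tangent line at P: -11*x - 2*y + 16 = 0.

Step 1: f(2, -3) = 0, so P lies on C.
Step 2: partial derivatives
  f_x(x, y) = -4*x + y, f_y(x, y) = x + 2*y + 2.
  f_x(P) = -11, f_y(P) = -2 (gradient nonzero, so P is smooth).
Step 3: tangent line at P: -11·(x − 2) + -2·(y − -3) = 0.
Expanding: -11*x - 2*y + 16 = 0.


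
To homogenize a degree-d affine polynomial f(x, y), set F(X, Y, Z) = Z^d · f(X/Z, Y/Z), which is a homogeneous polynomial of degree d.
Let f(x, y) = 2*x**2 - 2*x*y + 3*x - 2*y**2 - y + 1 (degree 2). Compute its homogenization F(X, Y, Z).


F(X, Y, Z) = 2*X**2 - 2*X*Y + 3*X*Z - 2*Y**2 - Y*Z + Z**2

deg(f) = 2.
Substitute x = X/Z, y = Y/Z into f, then multiply by Z^2.
  monomial 2·x^2·y^0 ↦ 2·X^2·Y^0·Z^0.
  monomial -2·x^1·y^1 ↦ -2·X^1·Y^1·Z^0.
  monomial 3·x^1·y^0 ↦ 3·X^1·Y^0·Z^1.
  monomial -2·x^0·y^2 ↦ -2·X^0·Y^2·Z^0.
  monomial -1·x^0·y^1 ↦ -1·X^0·Y^1·Z^1.
  monomial 1·x^0·y^0 ↦ 1·X^0·Y^0·Z^2.
Collecting: F(X, Y, Z) = 2*X**2 - 2*X*Y + 3*X*Z - 2*Y**2 - Y*Z + Z**2.


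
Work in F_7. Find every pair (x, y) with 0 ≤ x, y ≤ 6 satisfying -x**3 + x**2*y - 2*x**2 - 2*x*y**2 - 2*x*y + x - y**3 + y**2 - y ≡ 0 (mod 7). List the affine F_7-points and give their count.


Affine F_7-points: {(0, 0), (0, 3), (0, 5), (1, 6), (2, 0), (3, 0), (4, 3), (4, 5), (4, 6), (5, 4), (6, 5), (6, 6)}; count = 12.

For each of the 49 pairs (x, y) ∈ F_7², evaluate f(x, y) mod 7. Record the zeros.
  x = 0: [0↦0, 1↦6, 2↦1, 3↦0, 4↦4, 5↦0, 6↦3]  zeros at y ∈ {0, 3, 5}
  x = 1: [0↦5, 1↦1, 2↦3, 3↦5, 4↦1, 5↦6, 6↦0]  zeros at y ∈ {6}
  x = 2: [0↦0, 1↦2, 2↦6, 3↦6, 4↦3, 5↦5, 6↦6]  zeros at y ∈ {0}
  x = 3: [0↦0, 1↦3, 2↦4, 3↦4, 4↦4, 5↦5, 6↦1]  zeros at y ∈ {0}
  x = 4: [0↦6, 1↦5, 2↦5, 3↦0, 4↦5, 5↦0, 6↦0]  zeros at y ∈ {3, 5, 6}
  x = 5: [0↦5, 1↦2, 2↦3, 3↦2, 4↦0, 5↦5, 6↦4]  zeros at y ∈ {4}
  x = 6: [0↦5, 1↦2, 2↦6, 3↦4, 4↦4, 5↦0, 6↦0]  zeros at y ∈ {5, 6}
Collecting zeros: affine points = {(0, 0), (0, 3), (0, 5), (1, 6), (2, 0), (3, 0), (4, 3), (4, 5), (4, 6), (5, 4), (6, 5), (6, 6)}.
Total count |C(F_7)_aff| = 12.


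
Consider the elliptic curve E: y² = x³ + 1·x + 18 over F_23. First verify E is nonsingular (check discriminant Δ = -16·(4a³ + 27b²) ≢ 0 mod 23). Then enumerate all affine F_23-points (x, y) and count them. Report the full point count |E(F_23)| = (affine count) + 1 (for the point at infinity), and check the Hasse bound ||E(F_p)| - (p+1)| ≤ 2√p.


Affine points = {(0, 8), (0, 15), (3, 5), (3, 18), (7, 0), (8, 3), (8, 20), (10, 4), (10, 19), (11, 7), (11, 16), (14, 4), (14, 19), (15, 2), (15, 21), (16, 6), (16, 17), (17, 7), (17, 16), (18, 7), (18, 16), (21, 10), (21, 13), (22, 4), (22, 19)}; affine count = 25; |E(F_23)| = 26.

Discriminant check: Δ ∝ 4a³ + 27b² = 4·1³ + 27·18² = 4·1 + 27·324 ≡ 12 (mod 23). Nonzero ⇒ E is nonsingular.
For each x ∈ F_23, compute rhs = x³ + 1·x + 18 mod 23, then count y ∈ F_23 with y² ≡ rhs.
  x = 0: rhs = 18, matching y values: 8, 15 (2 points).
  x = 1: rhs = 20, matching y values: none (0 points).
  x = 2: rhs = 5, matching y values: none (0 points).
  x = 3: rhs = 2, matching y values: 5, 18 (2 points).
  x = 4: rhs = 17, matching y values: none (0 points).
  x = 5: rhs = 10, matching y values: none (0 points).
  x = 6: rhs = 10, matching y values: none (0 points).
  x = 7: rhs = 0, matching y values: 0 (1 points).
  x = 8: rhs = 9, matching y values: 3, 20 (2 points).
  x = 9: rhs = 20, matching y values: none (0 points).
  x = 10: rhs = 16, matching y values: 4, 19 (2 points).
  x = 11: rhs = 3, matching y values: 7, 16 (2 points).
  x = 12: rhs = 10, matching y values: none (0 points).
  x = 13: rhs = 20, matching y values: none (0 points).
  x = 14: rhs = 16, matching y values: 4, 19 (2 points).
  x = 15: rhs = 4, matching y values: 2, 21 (2 points).
  x = 16: rhs = 13, matching y values: 6, 17 (2 points).
  x = 17: rhs = 3, matching y values: 7, 16 (2 points).
  x = 18: rhs = 3, matching y values: 7, 16 (2 points).
  x = 19: rhs = 19, matching y values: none (0 points).
  x = 20: rhs = 11, matching y values: none (0 points).
  x = 21: rhs = 8, matching y values: 10, 13 (2 points).
  x = 22: rhs = 16, matching y values: 4, 19 (2 points).
Total affine count: 25.
Full point count |E(F_23)| = 25 + 1 = 26.
Hasse bound: |26 − (23+1)| = |2| = 2 ≤ 2√23 ≈ 9.5917 ✓.


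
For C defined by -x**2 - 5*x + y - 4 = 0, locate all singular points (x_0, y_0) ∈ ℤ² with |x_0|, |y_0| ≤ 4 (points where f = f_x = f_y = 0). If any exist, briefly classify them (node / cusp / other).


No singular points in the scanned grid; C is smooth there.

Compute partial derivatives:
  f_x = -2*x - 5.
  f_y = 1.
f_y = 1 is a nonzero constant, so f_y never vanishes: no point (x, y) can satisfy f = f_x = f_y = 0. In particular no (x, y) ∈ {−4, ..., 4}² is singular; the curve is smooth.


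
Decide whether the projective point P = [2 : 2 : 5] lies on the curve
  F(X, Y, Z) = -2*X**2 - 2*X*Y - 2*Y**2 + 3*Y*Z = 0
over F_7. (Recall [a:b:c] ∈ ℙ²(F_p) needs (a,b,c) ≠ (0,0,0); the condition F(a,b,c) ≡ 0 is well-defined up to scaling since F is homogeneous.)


F(2,2,5) ≡ 6 (mod 7); P is NOT on the curve.

Evaluate F(2, 2, 5) term-by-term (mod 7).
  -2*X**2 ↦ -2·4·1·1 = -8
  -2*X*Y ↦ -2·2·2·1 = -8
  -2*Y**2 ↦ -2·1·4·1 = -8
  3*Y*Z ↦ 3·1·2·5 = 30
Sum: F(2, 2, 5) = (-8) + (-8) + (-8) + (30) = 6.
Reducing mod 7: 6 ≡ 6 (mod 7).
Since F(a, b, c) ≡ 6 ≠ 0 (mod 7), P does NOT lie on the curve.


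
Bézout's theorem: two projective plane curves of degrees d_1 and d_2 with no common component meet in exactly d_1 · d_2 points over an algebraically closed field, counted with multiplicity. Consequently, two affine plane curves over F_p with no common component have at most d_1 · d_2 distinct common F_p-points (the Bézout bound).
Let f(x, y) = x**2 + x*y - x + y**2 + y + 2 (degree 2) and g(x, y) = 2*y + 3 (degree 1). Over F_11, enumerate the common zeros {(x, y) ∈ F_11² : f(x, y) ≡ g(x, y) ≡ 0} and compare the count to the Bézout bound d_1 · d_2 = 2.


Common zeros: {(0, 4), (8, 4)}; count = 2; Bézout bound = 2.

deg(f) = 2, deg(g) = 1, so Bézout bound = 2.
Scan x ∈ F_11. For each x, list the y ∈ F_11 with f(x, y) ≡ 0 and those with g(x, y) ≡ 0 (mod 11); the common zeros in that column are the intersection.
  x = 0: f ≡ 0 at y ∈ {4, 6}; g ≡ 0 at y ∈ {4}; common: {4}.
  x = 1: f ≡ 0 at y ∈ ∅; g ≡ 0 at y ∈ {4}; common: ∅.
  x = 2: f ≡ 0 at y ∈ {3, 5}; g ≡ 0 at y ∈ {4}; common: ∅.
  x = 3: f ≡ 0 at y ∈ ∅; g ≡ 0 at y ∈ {4}; common: ∅.
  x = 4: f ≡ 0 at y ∈ ∅; g ≡ 0 at y ∈ {4}; common: ∅.
  x = 5: f ≡ 0 at y ∈ {0, 5}; g ≡ 0 at y ∈ {4}; common: ∅.
  x = 6: f ≡ 0 at y ∈ {6, 9}; g ≡ 0 at y ∈ {4}; common: ∅.
  x = 7: f ≡ 0 at y ∈ {0, 3}; g ≡ 0 at y ∈ {4}; common: ∅.
  x = 8: f ≡ 0 at y ∈ {4, 9}; g ≡ 0 at y ∈ {4}; common: {4}.
  x = 9: f ≡ 0 at y ∈ ∅; g ≡ 0 at y ∈ {4}; common: ∅.
  x = 10: f ≡ 0 at y ∈ ∅; g ≡ 0 at y ∈ {4}; common: ∅.
Collecting: common zeros = {(0, 4), (8, 4)}, so the count is 2.
Comparison with the Bézout bound: 2 ≤ 2 = deg(f)·deg(g), as expected for curves with no common component (the bound is attained).


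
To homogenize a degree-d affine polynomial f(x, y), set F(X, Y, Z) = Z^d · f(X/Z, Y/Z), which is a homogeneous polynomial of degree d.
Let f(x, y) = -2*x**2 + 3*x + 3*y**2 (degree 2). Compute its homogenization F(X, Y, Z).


F(X, Y, Z) = -2*X**2 + 3*X*Z + 3*Y**2

deg(f) = 2.
Substitute x = X/Z, y = Y/Z into f, then multiply by Z^2.
  monomial -2·x^2·y^0 ↦ -2·X^2·Y^0·Z^0.
  monomial 3·x^1·y^0 ↦ 3·X^1·Y^0·Z^1.
  monomial 3·x^0·y^2 ↦ 3·X^0·Y^2·Z^0.
Collecting: F(X, Y, Z) = -2*X**2 + 3*X*Z + 3*Y**2.


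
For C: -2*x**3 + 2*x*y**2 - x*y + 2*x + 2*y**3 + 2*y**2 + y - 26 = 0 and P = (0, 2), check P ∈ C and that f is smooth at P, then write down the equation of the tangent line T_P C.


Tangent line at P: 8*x + 33*y - 66 = 0.

Step 1: f(0, 2) = 0, so P lies on C.
Step 2: partial derivatives
  f_x(x, y) = -6*x**2 + 2*y**2 - y + 2, f_y(x, y) = 4*x*y - x + 6*y**2 + 4*y + 1.
  f_x(P) = 8, f_y(P) = 33 (gradient nonzero, so P is smooth).
Step 3: tangent line at P: 8·(x − 0) + 33·(y − 2) = 0.
Expanding: 8*x + 33*y - 66 = 0.


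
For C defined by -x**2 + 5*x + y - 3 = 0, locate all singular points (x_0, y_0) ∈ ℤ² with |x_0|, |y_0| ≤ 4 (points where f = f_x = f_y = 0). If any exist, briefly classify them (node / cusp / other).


No singular points in the scanned grid; C is smooth there.

Compute partial derivatives:
  f_x = 5 - 2*x.
  f_y = 1.
f_y = 1 is a nonzero constant, so f_y never vanishes: no point (x, y) can satisfy f = f_x = f_y = 0. In particular no (x, y) ∈ {−4, ..., 4}² is singular; the curve is smooth.


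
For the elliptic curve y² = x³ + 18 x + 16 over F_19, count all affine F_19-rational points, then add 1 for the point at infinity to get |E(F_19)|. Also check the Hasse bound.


Affine points = {(0, 4), (0, 15), (1, 4), (1, 15), (4, 0), (6, 6), (6, 13), (8, 8), (8, 11), (11, 5), (11, 14), (16, 7), (16, 12), (18, 4), (18, 15)}; affine count = 15; |E(F_19)| = 16.

Discriminant check: Δ ∝ 4a³ + 27b² = 4·18³ + 27·16² = 4·5832 + 27·256 ≡ 11 (mod 19). Nonzero ⇒ E is nonsingular.
For each x ∈ F_19, compute rhs = x³ + 18·x + 16 mod 19, then count y ∈ F_19 with y² ≡ rhs.
  x = 0: rhs = 16, matching y values: 4, 15 (2 points).
  x = 1: rhs = 16, matching y values: 4, 15 (2 points).
  x = 2: rhs = 3, matching y values: none (0 points).
  x = 3: rhs = 2, matching y values: none (0 points).
  x = 4: rhs = 0, matching y values: 0 (1 points).
  x = 5: rhs = 3, matching y values: none (0 points).
  x = 6: rhs = 17, matching y values: 6, 13 (2 points).
  x = 7: rhs = 10, matching y values: none (0 points).
  x = 8: rhs = 7, matching y values: 8, 11 (2 points).
  x = 9: rhs = 14, matching y values: none (0 points).
  x = 10: rhs = 18, matching y values: none (0 points).
  x = 11: rhs = 6, matching y values: 5, 14 (2 points).
  x = 12: rhs = 3, matching y values: none (0 points).
  x = 13: rhs = 15, matching y values: none (0 points).
  x = 14: rhs = 10, matching y values: none (0 points).
  x = 15: rhs = 13, matching y values: none (0 points).
  x = 16: rhs = 11, matching y values: 7, 12 (2 points).
  x = 17: rhs = 10, matching y values: none (0 points).
  x = 18: rhs = 16, matching y values: 4, 15 (2 points).
Total affine count: 15.
Full point count |E(F_19)| = 15 + 1 = 16.
Hasse bound: |16 − (19+1)| = |-4| = 4 ≤ 2√19 ≈ 8.7178 ✓.


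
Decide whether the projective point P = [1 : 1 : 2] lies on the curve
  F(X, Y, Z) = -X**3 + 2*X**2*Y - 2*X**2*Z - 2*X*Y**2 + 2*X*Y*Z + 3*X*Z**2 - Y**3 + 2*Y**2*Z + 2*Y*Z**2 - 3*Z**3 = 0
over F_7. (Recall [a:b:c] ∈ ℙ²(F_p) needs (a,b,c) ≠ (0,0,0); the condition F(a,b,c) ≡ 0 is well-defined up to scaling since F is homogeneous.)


F(1,1,2) ≡ 5 (mod 7); P is NOT on the curve.

Evaluate F(1, 1, 2) term-by-term (mod 7).
  -X**3 ↦ -1·1·1·1 = -1
  2*X**2*Y ↦ 2·1·1·1 = 2
  -2*X**2*Z ↦ -2·1·1·2 = -4
  -2*X*Y**2 ↦ -2·1·1·1 = -2
  2*X*Y*Z ↦ 2·1·1·2 = 4
  3*X*Z**2 ↦ 3·1·1·4 = 12
  -Y**3 ↦ -1·1·1·1 = -1
  2*Y**2*Z ↦ 2·1·1·2 = 4
  2*Y*Z**2 ↦ 2·1·1·4 = 8
  -3*Z**3 ↦ -3·1·1·8 = -24
Sum: F(1, 1, 2) = (-1) + (2) + (-4) + (-2) + (4) + (12) + (-1) + (4) + (8) + (-24) = -2.
Reducing mod 7: -2 ≡ 5 (mod 7).
Since F(a, b, c) ≡ 5 ≠ 0 (mod 7), P does NOT lie on the curve.
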